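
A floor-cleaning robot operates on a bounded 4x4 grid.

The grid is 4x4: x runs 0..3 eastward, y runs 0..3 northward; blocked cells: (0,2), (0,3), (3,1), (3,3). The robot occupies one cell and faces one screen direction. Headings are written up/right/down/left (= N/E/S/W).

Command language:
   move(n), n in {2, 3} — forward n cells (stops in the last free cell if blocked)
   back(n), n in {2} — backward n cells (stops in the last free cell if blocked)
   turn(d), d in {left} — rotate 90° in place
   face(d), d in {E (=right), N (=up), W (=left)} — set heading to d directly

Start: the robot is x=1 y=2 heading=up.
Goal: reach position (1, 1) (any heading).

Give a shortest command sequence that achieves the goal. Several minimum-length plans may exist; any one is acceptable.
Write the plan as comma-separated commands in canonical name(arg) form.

move(3), back(2)

start: x=1 y=2 heading=up
1. move(3) → x=1 y=3 heading=up
2. back(2) → x=1 y=1 heading=up
shorter routes all fall short; 2 is best.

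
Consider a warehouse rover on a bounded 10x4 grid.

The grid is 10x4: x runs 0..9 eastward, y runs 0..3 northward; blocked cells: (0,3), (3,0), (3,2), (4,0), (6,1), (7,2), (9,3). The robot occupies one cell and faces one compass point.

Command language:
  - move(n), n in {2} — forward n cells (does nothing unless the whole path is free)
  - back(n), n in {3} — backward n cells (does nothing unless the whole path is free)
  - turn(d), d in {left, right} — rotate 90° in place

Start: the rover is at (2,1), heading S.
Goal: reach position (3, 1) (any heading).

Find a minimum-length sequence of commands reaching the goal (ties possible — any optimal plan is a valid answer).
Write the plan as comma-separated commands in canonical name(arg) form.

from: at (2,1), heading S
1. turn(right) → at (2,1), heading W
2. back(3) → at (5,1), heading W
3. move(2) → at (3,1), heading W
shorter routes all fall short; 3 is best.

turn(right), back(3), move(2)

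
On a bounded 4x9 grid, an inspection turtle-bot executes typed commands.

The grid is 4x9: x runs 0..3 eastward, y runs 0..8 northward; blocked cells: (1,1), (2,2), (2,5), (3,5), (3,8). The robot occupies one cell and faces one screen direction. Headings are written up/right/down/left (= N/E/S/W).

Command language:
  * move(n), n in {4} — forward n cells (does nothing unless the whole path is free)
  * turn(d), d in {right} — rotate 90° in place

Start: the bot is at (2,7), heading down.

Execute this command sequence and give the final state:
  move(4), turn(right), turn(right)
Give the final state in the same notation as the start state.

from: at (2,7), heading down
step 1 (move(4)): at (2,7), heading down
step 2 (turn(right)): at (2,7), heading left
step 3 (turn(right)): at (2,7), heading up

at (2,7), heading up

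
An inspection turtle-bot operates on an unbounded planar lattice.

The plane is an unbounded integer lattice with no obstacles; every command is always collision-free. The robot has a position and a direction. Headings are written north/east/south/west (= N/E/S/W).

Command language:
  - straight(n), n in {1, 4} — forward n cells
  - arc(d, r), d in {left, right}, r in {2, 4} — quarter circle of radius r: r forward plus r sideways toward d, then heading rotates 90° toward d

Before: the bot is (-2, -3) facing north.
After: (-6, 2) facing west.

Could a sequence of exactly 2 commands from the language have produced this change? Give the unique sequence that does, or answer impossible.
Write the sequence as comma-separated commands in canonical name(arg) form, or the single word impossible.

key: order matters: swapping straight(1) and arc(left, 4) lands elsewhere
t0: (-2, -3) facing north
t=1 straight(1) ⇒ (-2, -2) facing north
t=2 arc(left, 4) ⇒ (-6, 2) facing west
no other 2-command option fits: unique.

straight(1), arc(left, 4)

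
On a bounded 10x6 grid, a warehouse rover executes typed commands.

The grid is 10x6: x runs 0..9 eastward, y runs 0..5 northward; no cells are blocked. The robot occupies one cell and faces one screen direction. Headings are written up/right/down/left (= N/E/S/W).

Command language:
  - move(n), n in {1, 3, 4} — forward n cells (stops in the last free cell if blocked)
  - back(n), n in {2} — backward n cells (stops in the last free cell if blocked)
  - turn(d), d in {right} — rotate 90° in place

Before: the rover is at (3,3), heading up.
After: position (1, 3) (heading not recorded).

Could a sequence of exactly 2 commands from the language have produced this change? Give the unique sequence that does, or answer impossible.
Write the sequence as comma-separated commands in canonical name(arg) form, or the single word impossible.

key: running back(2) before turn(right) would end elsewhere — order is forced
initial: at (3,3), heading up
step 1 (turn(right)): at (3,3), heading right
step 2 (back(2)): at (1,3), heading right
uniquely the one of 25 2-step routes that fits.

turn(right), back(2)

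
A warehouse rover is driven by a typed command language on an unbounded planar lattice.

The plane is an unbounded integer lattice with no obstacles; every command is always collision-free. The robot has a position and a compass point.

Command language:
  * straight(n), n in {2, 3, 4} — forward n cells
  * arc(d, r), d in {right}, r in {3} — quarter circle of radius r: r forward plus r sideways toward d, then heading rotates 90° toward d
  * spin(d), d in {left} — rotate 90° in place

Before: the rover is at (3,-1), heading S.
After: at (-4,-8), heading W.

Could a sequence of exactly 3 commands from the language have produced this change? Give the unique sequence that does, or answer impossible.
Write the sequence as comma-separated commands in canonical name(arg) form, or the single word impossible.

straight(4), arc(right, 3), straight(4)

key: position moved to (-4,-8) AND the heading swung to W — translation plus rotation needed
initial: at (3,-1), heading S
step 1 (straight(4)): at (3,-5), heading S
step 2 (arc(right, 3)): at (0,-8), heading W
step 3 (straight(4)): at (-4,-8), heading W
no other 3-command option fits: unique.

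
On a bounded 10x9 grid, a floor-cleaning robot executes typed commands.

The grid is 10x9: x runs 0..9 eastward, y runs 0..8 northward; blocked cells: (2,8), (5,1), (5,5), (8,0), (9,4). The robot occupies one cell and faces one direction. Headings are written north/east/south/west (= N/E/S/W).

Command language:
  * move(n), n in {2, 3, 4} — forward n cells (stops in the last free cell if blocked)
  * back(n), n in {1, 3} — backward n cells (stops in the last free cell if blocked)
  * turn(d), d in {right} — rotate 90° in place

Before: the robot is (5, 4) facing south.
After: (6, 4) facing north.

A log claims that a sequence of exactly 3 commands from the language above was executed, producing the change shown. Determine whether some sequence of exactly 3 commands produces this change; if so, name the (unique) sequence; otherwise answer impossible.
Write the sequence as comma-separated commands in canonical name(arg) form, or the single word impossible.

turn(right), back(1), turn(right)

key: cell and facing (now N) both changed — the 3 commands mix motion and turning
initial: (5, 4) facing south
[1] after turn(right): (5, 4) facing west
[2] after back(1): (6, 4) facing west
[3] after turn(right): (6, 4) facing north
all 216 alternatives checked — unique.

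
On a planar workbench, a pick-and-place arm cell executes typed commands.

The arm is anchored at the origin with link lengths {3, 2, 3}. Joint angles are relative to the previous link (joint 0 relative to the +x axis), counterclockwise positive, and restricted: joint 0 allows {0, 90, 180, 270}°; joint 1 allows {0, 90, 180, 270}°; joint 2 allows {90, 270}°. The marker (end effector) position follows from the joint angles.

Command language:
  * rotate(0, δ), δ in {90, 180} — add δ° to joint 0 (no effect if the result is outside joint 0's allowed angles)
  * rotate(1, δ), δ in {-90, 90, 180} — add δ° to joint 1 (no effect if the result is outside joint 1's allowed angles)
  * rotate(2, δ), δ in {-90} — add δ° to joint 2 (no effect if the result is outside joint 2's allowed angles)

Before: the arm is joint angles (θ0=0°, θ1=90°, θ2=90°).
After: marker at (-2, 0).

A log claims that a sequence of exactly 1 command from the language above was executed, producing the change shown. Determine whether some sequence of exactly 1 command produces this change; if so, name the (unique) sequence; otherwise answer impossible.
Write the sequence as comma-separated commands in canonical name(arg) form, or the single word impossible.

begin: joint angles (θ0=0°, θ1=90°, θ2=90°)
step 1 (rotate(0, 90)): joint angles (θ0=90°, θ1=90°, θ2=90°)
no other 1-command option fits: unique.

rotate(0, 90)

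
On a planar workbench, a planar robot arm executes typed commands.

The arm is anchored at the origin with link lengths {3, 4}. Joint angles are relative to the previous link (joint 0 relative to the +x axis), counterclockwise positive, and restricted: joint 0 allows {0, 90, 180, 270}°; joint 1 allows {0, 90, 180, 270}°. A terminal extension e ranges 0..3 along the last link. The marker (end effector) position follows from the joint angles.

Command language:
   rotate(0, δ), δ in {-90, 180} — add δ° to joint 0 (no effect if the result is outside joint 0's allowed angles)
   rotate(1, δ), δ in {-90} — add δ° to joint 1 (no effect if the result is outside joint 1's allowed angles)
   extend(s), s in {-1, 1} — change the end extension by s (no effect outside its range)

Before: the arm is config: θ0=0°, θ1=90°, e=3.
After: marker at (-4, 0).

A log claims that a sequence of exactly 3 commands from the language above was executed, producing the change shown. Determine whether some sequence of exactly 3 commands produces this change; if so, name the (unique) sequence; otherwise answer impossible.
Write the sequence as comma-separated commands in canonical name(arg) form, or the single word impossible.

rotate(1, -90), rotate(1, -90), rotate(1, -90)

begin: config: θ0=0°, θ1=90°, e=3
[1] after rotate(1, -90): config: θ0=0°, θ1=0°, e=3
[2] after rotate(1, -90): config: θ0=0°, θ1=270°, e=3
[3] after rotate(1, -90): config: θ0=0°, θ1=180°, e=3
uniquely the one of 125 3-step routes that fits.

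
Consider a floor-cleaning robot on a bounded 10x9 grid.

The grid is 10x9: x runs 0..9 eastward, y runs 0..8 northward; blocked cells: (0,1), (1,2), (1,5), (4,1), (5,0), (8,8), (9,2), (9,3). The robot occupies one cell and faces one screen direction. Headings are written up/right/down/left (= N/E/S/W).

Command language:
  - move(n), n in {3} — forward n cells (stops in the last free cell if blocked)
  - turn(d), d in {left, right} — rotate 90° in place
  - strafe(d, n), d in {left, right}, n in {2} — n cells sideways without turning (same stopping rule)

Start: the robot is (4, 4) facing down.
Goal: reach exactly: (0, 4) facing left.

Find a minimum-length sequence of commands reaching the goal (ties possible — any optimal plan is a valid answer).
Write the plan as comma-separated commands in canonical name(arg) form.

strafe(right, 2), strafe(right, 2), turn(right)

t0: (4, 4) facing down
[1] after strafe(right, 2): (2, 4) facing down
[2] after strafe(right, 2): (0, 4) facing down
[3] after turn(right): (0, 4) facing left
minimal: 3 command(s), checked below 3.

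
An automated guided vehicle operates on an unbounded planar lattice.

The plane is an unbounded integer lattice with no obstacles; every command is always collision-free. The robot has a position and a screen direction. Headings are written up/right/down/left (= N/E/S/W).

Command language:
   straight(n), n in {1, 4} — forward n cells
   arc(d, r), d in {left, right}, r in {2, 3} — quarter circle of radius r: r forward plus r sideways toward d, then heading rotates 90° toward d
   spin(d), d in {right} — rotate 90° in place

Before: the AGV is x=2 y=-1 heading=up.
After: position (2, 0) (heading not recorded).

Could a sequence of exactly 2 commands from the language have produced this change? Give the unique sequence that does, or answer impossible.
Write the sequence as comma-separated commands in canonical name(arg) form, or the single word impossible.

straight(1), spin(right)

key: order matters: swapping straight(1) and spin(right) lands elsewhere
begin: x=2 y=-1 heading=up
[1] after straight(1): x=2 y=0 heading=up
[2] after spin(right): x=2 y=0 heading=right
no rival 2-sequence matches.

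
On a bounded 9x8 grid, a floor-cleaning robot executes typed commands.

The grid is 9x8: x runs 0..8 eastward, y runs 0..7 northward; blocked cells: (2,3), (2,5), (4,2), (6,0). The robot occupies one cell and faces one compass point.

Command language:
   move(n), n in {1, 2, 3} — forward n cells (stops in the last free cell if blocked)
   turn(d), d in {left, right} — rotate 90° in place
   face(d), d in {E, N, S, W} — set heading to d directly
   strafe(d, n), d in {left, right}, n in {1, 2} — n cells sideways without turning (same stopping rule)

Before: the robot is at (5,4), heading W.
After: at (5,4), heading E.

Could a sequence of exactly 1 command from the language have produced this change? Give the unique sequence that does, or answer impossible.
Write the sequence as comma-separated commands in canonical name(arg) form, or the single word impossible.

face(E)

key: parked at (5,4) the whole time — nothing moves the robot
initial: at (5,4), heading W
1. face(E) → at (5,4), heading E
uniquely the one of 13 1-step routes that fits.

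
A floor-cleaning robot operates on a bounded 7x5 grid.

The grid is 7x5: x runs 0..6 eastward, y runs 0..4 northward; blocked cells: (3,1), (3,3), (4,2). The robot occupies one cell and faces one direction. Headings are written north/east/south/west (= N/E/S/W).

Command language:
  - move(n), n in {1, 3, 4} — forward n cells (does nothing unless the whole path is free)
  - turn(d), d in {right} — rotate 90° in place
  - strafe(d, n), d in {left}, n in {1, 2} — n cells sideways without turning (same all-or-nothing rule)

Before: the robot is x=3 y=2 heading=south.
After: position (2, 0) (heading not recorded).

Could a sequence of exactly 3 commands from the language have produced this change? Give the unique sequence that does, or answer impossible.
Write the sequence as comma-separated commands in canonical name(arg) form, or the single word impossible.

key: order matters: swapping turn(right) and strafe(left, 2) lands elsewhere
from: x=3 y=2 heading=south
step 1 (turn(right)): x=3 y=2 heading=west
step 2 (move(1)): x=2 y=2 heading=west
step 3 (strafe(left, 2)): x=2 y=0 heading=west
all 216 alternatives checked — unique.

turn(right), move(1), strafe(left, 2)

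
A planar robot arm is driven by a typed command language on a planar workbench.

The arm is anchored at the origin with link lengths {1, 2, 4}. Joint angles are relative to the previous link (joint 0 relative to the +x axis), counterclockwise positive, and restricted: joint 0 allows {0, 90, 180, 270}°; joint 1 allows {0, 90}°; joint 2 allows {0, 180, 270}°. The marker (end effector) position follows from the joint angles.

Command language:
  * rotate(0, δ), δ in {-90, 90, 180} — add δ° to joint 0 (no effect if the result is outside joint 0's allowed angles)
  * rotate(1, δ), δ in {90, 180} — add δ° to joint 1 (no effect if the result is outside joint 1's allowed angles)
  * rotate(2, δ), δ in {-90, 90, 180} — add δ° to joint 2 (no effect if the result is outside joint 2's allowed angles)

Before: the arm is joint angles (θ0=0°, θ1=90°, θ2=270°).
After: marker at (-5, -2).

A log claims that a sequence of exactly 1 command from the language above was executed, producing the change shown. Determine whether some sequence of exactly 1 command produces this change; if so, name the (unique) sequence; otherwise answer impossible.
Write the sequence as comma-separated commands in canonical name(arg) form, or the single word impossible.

initial: joint angles (θ0=0°, θ1=90°, θ2=270°)
1. rotate(0, 180) → joint angles (θ0=180°, θ1=90°, θ2=270°)
uniquely the one of 8 1-step routes that fits.

rotate(0, 180)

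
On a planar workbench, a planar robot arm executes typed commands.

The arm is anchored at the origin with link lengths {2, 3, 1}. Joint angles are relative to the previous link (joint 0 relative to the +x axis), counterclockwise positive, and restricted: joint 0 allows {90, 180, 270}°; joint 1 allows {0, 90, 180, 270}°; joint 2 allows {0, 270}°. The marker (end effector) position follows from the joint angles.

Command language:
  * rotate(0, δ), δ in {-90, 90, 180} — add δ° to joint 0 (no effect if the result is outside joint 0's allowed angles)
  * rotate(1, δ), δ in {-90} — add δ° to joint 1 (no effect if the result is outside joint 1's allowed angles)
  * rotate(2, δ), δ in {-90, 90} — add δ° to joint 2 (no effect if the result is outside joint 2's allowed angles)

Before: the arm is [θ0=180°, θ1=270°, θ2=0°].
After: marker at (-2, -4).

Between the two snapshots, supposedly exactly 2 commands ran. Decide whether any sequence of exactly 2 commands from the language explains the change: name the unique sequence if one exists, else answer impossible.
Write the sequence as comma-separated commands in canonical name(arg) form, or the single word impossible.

start: [θ0=180°, θ1=270°, θ2=0°]
t=1 rotate(1, -90) ⇒ [θ0=180°, θ1=180°, θ2=0°]
t=2 rotate(1, -90) ⇒ [θ0=180°, θ1=90°, θ2=0°]
no other 2-command option fits: unique.

rotate(1, -90), rotate(1, -90)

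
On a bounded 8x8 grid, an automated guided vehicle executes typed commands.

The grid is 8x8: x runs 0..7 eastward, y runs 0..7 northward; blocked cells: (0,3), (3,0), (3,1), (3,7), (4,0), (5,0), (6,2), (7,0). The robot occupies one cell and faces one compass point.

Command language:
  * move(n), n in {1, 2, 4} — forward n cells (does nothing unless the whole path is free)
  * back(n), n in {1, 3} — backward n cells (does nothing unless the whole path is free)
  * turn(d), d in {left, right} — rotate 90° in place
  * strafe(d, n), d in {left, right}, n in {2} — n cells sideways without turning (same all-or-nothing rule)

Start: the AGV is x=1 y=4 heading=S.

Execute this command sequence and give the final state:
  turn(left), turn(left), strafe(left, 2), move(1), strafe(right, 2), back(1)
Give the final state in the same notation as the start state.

start: x=1 y=4 heading=S
1. turn(left) → x=1 y=4 heading=E
2. turn(left) → x=1 y=4 heading=N
3. strafe(left, 2) → x=1 y=4 heading=N
4. move(1) → x=1 y=5 heading=N
5. strafe(right, 2) → x=3 y=5 heading=N
6. back(1) → x=3 y=4 heading=N

x=3 y=4 heading=N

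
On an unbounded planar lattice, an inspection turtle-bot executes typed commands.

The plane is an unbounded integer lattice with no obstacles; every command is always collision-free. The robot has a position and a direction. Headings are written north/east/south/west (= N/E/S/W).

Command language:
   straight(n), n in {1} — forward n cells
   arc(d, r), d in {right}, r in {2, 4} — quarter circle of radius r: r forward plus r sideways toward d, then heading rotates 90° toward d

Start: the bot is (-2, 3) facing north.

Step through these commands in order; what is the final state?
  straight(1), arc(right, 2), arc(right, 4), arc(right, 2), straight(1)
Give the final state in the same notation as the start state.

(1, 0) facing west

t0: (-2, 3) facing north
step 1 (straight(1)): (-2, 4) facing north
step 2 (arc(right, 2)): (0, 6) facing east
step 3 (arc(right, 4)): (4, 2) facing south
step 4 (arc(right, 2)): (2, 0) facing west
step 5 (straight(1)): (1, 0) facing west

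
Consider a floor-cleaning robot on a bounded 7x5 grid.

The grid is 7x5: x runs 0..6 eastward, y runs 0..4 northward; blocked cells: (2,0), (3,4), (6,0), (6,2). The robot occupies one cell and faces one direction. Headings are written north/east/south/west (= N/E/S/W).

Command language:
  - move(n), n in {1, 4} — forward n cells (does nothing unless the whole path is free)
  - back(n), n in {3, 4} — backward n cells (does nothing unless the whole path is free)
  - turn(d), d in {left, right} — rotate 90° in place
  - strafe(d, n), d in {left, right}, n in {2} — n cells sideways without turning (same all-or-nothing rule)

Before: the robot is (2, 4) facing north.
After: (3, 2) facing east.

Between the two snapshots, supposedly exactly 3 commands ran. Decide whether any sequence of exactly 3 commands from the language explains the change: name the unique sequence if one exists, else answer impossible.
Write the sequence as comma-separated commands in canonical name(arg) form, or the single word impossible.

turn(right), strafe(right, 2), move(1)

key: order matters: swapping turn(right) and move(1) lands elsewhere
t0: (2, 4) facing north
1. turn(right) → (2, 4) facing east
2. strafe(right, 2) → (2, 2) facing east
3. move(1) → (3, 2) facing east
no rival 3-sequence matches.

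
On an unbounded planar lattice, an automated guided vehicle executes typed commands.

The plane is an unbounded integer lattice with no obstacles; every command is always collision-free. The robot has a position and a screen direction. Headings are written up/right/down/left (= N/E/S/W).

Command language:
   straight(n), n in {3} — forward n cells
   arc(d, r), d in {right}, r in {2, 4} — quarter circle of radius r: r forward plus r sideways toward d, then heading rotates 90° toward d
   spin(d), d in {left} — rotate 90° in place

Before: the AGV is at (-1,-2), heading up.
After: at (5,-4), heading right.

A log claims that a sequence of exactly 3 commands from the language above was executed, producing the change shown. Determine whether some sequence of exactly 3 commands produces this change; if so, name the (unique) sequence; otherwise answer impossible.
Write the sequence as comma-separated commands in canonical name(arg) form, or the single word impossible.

arc(right, 2), arc(right, 4), spin(left)

key: running spin(left) before arc(right, 2) would end elsewhere — order is forced
t0: at (-1,-2), heading up
[1] after arc(right, 2): at (1,0), heading right
[2] after arc(right, 4): at (5,-4), heading down
[3] after spin(left): at (5,-4), heading right
no other 3-command option fits: unique.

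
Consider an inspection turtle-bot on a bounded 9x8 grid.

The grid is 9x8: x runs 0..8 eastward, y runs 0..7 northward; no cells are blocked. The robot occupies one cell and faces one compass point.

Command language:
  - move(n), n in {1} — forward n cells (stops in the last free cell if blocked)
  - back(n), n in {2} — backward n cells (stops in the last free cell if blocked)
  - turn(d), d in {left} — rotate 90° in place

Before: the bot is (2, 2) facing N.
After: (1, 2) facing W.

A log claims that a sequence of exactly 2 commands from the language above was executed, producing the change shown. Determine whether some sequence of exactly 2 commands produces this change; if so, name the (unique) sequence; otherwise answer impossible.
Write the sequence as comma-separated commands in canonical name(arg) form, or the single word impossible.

key: running move(1) before turn(left) would end elsewhere — order is forced
from: (2, 2) facing N
t=1 turn(left) ⇒ (2, 2) facing W
t=2 move(1) ⇒ (1, 2) facing W
no rival 2-sequence matches.

turn(left), move(1)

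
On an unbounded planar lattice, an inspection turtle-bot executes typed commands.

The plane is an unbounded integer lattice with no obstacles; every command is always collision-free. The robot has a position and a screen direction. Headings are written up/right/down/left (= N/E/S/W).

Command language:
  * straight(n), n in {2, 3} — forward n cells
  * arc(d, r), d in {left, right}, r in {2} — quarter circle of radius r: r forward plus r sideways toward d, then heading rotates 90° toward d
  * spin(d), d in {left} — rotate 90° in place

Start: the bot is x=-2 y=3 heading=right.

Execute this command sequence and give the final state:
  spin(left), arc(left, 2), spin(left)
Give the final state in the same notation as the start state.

x=-4 y=5 heading=down

from: x=-2 y=3 heading=right
[1] after spin(left): x=-2 y=3 heading=up
[2] after arc(left, 2): x=-4 y=5 heading=left
[3] after spin(left): x=-4 y=5 heading=down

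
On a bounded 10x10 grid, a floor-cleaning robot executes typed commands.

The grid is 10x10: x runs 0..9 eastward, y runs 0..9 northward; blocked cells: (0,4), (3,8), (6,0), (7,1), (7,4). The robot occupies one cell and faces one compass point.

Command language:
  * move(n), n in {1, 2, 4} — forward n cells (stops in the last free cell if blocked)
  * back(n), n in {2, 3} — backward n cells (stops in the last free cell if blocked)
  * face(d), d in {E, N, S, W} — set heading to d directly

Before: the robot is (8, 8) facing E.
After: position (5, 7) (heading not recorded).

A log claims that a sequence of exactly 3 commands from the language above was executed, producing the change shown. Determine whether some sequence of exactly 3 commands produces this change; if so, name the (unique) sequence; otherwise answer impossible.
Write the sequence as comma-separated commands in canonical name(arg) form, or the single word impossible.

key: order matters: swapping back(3) and move(1) lands elsewhere
from: (8, 8) facing E
step 1 (back(3)): (5, 8) facing E
step 2 (face(S)): (5, 8) facing S
step 3 (move(1)): (5, 7) facing S
uniquely the one of 729 3-step routes that fits.

back(3), face(S), move(1)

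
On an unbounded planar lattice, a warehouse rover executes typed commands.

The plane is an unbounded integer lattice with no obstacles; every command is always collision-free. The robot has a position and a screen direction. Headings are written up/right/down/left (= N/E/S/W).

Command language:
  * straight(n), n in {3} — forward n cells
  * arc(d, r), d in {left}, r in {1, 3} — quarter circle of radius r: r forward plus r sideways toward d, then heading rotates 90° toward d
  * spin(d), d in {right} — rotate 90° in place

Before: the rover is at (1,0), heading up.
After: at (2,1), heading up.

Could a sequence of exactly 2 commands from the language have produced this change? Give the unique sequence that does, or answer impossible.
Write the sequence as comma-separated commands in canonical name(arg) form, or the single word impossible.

key: order matters: swapping spin(right) and arc(left, 1) lands elsewhere
from: at (1,0), heading up
step 1 (spin(right)): at (1,0), heading right
step 2 (arc(left, 1)): at (2,1), heading up
no rival 2-sequence matches.

spin(right), arc(left, 1)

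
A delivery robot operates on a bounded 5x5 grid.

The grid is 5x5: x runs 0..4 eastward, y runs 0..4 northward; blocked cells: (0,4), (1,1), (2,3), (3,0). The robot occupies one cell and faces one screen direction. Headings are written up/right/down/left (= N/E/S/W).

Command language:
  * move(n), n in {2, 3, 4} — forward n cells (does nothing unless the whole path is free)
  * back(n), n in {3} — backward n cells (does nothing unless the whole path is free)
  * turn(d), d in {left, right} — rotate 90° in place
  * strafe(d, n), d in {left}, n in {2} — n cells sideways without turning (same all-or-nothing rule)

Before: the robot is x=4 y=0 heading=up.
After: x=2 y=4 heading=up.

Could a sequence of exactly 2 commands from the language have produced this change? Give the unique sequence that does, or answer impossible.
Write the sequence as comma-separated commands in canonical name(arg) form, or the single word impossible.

move(4), strafe(left, 2)

key: running strafe(left, 2) before move(4) would end elsewhere — order is forced
start: x=4 y=0 heading=up
1. move(4) → x=4 y=4 heading=up
2. strafe(left, 2) → x=2 y=4 heading=up
no other 2-command option fits: unique.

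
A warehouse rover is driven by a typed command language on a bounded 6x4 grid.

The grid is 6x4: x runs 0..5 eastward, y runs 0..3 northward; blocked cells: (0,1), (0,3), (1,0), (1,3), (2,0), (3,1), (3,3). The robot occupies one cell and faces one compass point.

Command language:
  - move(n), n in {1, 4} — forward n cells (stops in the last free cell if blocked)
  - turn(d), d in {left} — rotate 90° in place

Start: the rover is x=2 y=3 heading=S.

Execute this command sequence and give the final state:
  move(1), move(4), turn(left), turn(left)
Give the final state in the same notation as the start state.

x=2 y=1 heading=N

from: x=2 y=3 heading=S
1. move(1) → x=2 y=2 heading=S
2. move(4) → x=2 y=1 heading=S
3. turn(left) → x=2 y=1 heading=E
4. turn(left) → x=2 y=1 heading=N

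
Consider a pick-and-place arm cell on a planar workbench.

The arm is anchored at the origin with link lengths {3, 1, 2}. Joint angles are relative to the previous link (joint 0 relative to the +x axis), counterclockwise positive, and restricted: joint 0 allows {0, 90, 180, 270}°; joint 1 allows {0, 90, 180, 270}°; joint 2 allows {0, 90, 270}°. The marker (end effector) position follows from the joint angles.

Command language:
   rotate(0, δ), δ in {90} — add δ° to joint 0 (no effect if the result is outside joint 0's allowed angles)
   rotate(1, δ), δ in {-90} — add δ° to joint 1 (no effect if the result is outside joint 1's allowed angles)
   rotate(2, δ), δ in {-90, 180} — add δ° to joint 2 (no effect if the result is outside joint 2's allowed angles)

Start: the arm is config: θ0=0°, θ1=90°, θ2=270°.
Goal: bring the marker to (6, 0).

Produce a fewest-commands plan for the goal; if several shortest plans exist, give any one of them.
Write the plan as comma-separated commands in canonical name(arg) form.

initial: config: θ0=0°, θ1=90°, θ2=270°
1. rotate(2, 180) → config: θ0=0°, θ1=90°, θ2=90°
2. rotate(2, -90) → config: θ0=0°, θ1=90°, θ2=0°
3. rotate(1, -90) → config: θ0=0°, θ1=0°, θ2=0°
minimal: 3 command(s), checked below 3.

rotate(2, 180), rotate(2, -90), rotate(1, -90)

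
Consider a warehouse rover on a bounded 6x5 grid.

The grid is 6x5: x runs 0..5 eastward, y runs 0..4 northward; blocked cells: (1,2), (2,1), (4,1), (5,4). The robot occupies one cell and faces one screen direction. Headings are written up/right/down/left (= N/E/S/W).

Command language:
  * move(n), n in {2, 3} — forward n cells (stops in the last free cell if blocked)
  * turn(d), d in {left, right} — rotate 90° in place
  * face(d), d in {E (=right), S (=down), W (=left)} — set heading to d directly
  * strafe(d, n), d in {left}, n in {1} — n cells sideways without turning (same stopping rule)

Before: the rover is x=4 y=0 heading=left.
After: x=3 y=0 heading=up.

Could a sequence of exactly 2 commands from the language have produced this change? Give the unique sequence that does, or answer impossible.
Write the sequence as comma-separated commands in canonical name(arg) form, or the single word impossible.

key: order matters: swapping turn(right) and strafe(left, 1) lands elsewhere
initial: x=4 y=0 heading=left
1. turn(right) → x=4 y=0 heading=up
2. strafe(left, 1) → x=3 y=0 heading=up
all 64 alternatives checked — unique.

turn(right), strafe(left, 1)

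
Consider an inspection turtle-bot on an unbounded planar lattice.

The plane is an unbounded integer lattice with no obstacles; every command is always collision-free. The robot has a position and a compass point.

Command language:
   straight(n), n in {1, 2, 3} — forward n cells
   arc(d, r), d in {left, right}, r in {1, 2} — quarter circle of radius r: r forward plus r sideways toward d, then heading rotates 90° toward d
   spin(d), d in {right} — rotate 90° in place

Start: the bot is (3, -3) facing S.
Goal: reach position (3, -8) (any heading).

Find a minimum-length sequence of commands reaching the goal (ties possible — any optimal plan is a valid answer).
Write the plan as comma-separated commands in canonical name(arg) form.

start: (3, -3) facing S
step 1 (straight(3)): (3, -6) facing S
step 2 (straight(2)): (3, -8) facing S
no 1-step plan works, so 2 is optimal.

straight(3), straight(2)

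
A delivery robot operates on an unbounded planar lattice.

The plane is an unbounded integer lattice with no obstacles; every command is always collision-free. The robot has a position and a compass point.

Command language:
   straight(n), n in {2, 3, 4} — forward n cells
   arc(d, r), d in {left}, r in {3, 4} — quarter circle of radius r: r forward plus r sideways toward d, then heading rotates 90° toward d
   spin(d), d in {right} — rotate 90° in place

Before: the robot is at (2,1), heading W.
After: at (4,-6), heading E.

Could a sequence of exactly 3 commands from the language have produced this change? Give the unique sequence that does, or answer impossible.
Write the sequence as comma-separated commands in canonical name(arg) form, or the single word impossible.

key: running straight(3) before arc(left, 4) would end elsewhere — order is forced
initial: at (2,1), heading W
1. arc(left, 4) → at (-2,-3), heading S
2. arc(left, 3) → at (1,-6), heading E
3. straight(3) → at (4,-6), heading E
uniquely the one of 216 3-step routes that fits.

arc(left, 4), arc(left, 3), straight(3)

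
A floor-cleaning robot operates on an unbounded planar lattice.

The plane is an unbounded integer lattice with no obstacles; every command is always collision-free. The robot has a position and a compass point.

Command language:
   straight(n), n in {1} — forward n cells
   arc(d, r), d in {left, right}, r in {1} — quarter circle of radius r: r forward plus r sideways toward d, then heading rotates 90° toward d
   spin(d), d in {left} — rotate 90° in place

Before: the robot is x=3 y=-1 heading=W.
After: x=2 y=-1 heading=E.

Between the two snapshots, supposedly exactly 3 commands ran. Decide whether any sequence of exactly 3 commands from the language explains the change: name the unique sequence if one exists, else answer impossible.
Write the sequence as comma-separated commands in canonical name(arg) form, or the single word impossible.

straight(1), spin(left), spin(left)

key: position moved to (2,-1) AND the heading swung to E — translation plus rotation needed
begin: x=3 y=-1 heading=W
step 1 (straight(1)): x=2 y=-1 heading=W
step 2 (spin(left)): x=2 y=-1 heading=S
step 3 (spin(left)): x=2 y=-1 heading=E
all 64 alternatives checked — unique.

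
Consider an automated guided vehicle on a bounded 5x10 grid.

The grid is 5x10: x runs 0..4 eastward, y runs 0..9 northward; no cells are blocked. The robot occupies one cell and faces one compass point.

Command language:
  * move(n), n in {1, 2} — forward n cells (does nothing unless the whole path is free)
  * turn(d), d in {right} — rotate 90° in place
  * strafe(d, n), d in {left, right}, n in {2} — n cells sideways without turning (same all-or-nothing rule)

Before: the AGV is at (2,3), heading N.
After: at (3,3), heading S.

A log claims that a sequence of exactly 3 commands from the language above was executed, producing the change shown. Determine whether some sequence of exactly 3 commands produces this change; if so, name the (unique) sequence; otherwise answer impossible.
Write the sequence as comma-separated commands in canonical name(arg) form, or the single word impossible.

turn(right), move(1), turn(right)

key: position moved to (3,3) AND the heading swung to S — translation plus rotation needed
start: at (2,3), heading N
[1] after turn(right): at (2,3), heading E
[2] after move(1): at (3,3), heading E
[3] after turn(right): at (3,3), heading S
all 125 alternatives checked — unique.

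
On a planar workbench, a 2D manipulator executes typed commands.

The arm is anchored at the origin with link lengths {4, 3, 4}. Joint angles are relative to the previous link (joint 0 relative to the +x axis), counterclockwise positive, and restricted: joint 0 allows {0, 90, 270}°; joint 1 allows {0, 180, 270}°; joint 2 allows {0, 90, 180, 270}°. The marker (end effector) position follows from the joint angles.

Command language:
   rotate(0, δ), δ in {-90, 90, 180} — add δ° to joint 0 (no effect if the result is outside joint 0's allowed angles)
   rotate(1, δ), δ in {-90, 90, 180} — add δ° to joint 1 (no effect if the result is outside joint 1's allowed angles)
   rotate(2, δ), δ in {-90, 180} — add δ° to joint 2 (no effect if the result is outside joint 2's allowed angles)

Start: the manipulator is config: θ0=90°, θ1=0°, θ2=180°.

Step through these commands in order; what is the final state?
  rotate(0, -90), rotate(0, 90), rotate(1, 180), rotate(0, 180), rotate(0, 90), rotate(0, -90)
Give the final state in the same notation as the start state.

start: config: θ0=90°, θ1=0°, θ2=180°
1. rotate(0, -90) → config: θ0=0°, θ1=0°, θ2=180°
2. rotate(0, 90) → config: θ0=90°, θ1=0°, θ2=180°
3. rotate(1, 180) → config: θ0=90°, θ1=180°, θ2=180°
4. rotate(0, 180) → config: θ0=270°, θ1=180°, θ2=180°
5. rotate(0, 90) → config: θ0=0°, θ1=180°, θ2=180°
6. rotate(0, -90) → config: θ0=270°, θ1=180°, θ2=180°

config: θ0=270°, θ1=180°, θ2=180°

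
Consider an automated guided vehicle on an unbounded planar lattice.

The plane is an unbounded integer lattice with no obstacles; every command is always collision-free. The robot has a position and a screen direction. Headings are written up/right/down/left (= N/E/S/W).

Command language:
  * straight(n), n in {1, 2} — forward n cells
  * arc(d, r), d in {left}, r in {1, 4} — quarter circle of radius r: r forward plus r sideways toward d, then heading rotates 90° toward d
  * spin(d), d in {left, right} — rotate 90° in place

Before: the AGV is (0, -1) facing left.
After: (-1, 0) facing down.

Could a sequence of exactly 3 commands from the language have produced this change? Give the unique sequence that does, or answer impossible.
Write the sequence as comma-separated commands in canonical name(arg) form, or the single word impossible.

spin(right), arc(left, 1), spin(left)

key: running spin(left) before spin(right) would end elsewhere — order is forced
begin: (0, -1) facing left
1. spin(right) → (0, -1) facing up
2. arc(left, 1) → (-1, 0) facing left
3. spin(left) → (-1, 0) facing down
all 216 alternatives checked — unique.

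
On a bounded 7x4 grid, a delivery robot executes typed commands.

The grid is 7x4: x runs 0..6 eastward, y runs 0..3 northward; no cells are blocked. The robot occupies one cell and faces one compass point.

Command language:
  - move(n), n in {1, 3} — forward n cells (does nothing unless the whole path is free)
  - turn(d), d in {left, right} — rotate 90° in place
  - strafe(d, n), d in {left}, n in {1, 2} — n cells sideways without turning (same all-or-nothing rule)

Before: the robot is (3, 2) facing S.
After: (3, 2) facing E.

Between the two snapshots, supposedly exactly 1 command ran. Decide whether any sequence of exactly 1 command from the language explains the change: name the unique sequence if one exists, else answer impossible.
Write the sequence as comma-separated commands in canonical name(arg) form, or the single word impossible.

key: (3,2) unchanged — the single command moves nothing
start: (3, 2) facing S
step 1 (turn(left)): (3, 2) facing E
no rival 1-sequence matches.

turn(left)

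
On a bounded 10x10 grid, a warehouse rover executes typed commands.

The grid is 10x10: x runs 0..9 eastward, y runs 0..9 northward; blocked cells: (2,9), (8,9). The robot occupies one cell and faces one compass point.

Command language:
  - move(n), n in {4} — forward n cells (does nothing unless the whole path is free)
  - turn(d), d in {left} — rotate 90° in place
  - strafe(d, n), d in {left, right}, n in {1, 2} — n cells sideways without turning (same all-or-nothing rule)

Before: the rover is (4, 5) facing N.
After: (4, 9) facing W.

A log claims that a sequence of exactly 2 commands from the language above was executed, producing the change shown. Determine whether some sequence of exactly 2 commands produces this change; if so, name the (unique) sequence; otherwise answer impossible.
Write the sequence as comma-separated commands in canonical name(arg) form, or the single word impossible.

key: order matters: swapping move(4) and turn(left) lands elsewhere
initial: (4, 5) facing N
[1] after move(4): (4, 9) facing N
[2] after turn(left): (4, 9) facing W
no other 2-command option fits: unique.

move(4), turn(left)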